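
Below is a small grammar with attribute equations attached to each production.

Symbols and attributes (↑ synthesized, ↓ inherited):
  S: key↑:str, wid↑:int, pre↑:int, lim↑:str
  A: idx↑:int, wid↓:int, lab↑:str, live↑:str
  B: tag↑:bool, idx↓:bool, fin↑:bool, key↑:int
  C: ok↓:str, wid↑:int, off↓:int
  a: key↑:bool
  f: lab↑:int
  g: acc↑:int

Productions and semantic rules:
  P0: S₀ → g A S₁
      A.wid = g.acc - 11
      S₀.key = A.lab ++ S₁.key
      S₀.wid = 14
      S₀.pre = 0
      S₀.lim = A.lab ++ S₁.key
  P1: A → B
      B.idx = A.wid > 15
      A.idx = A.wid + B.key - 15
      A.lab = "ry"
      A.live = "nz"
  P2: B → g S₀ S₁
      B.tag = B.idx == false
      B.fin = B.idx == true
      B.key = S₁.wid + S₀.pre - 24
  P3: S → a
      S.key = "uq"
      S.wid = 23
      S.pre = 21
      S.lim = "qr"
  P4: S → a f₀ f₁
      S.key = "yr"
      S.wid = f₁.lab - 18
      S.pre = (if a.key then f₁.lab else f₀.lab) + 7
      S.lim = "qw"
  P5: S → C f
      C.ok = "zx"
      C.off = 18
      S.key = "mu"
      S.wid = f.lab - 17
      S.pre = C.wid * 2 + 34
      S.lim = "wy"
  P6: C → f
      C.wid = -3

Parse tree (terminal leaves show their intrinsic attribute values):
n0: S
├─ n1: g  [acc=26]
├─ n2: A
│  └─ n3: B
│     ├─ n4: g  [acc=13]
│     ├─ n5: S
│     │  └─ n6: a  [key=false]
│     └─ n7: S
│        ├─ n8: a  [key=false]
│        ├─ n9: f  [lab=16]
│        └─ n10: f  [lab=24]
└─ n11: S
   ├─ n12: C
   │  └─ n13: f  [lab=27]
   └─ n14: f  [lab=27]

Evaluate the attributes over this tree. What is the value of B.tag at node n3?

1. n1.acc = 26  [terminal]
2. n2.wid = 15  [g.acc - 11]
3. n3.idx = false  [A.wid > 15]
4. n4.acc = 13  [terminal]
5. n6.key = false  [terminal]
6. n5.key = "uq"  ["uq"]
7. n5.wid = 23  [23]
8. n5.pre = 21  [21]
9. n5.lim = "qr"  ["qr"]
10. n8.key = false  [terminal]
11. n9.lab = 16  [terminal]
12. n10.lab = 24  [terminal]
13. n7.key = "yr"  ["yr"]
14. n7.wid = 6  [f₁.lab - 18]
15. n7.pre = 23  [(if a.key then f₁.lab else f₀.lab) + 7]
16. n7.lim = "qw"  ["qw"]
17. n3.tag = true  [B.idx == false]
18. n3.fin = false  [B.idx == true]
19. n3.key = 3  [S₁.wid + S₀.pre - 24]
20. n2.idx = 3  [A.wid + B.key - 15]
21. n2.lab = "ry"  ["ry"]
22. n2.live = "nz"  ["nz"]
23. n12.ok = "zx"  ["zx"]
24. n12.off = 18  [18]
25. n13.lab = 27  [terminal]
26. n12.wid = -3  [-3]
27. n14.lab = 27  [terminal]
28. n11.key = "mu"  ["mu"]
29. n11.wid = 10  [f.lab - 17]
30. n11.pre = 28  [C.wid * 2 + 34]
31. n11.lim = "wy"  ["wy"]
32. n0.key = "rymu"  [A.lab ++ S₁.key]
33. n0.wid = 14  [14]
34. n0.pre = 0  [0]
35. n0.lim = "rymu"  [A.lab ++ S₁.key]

true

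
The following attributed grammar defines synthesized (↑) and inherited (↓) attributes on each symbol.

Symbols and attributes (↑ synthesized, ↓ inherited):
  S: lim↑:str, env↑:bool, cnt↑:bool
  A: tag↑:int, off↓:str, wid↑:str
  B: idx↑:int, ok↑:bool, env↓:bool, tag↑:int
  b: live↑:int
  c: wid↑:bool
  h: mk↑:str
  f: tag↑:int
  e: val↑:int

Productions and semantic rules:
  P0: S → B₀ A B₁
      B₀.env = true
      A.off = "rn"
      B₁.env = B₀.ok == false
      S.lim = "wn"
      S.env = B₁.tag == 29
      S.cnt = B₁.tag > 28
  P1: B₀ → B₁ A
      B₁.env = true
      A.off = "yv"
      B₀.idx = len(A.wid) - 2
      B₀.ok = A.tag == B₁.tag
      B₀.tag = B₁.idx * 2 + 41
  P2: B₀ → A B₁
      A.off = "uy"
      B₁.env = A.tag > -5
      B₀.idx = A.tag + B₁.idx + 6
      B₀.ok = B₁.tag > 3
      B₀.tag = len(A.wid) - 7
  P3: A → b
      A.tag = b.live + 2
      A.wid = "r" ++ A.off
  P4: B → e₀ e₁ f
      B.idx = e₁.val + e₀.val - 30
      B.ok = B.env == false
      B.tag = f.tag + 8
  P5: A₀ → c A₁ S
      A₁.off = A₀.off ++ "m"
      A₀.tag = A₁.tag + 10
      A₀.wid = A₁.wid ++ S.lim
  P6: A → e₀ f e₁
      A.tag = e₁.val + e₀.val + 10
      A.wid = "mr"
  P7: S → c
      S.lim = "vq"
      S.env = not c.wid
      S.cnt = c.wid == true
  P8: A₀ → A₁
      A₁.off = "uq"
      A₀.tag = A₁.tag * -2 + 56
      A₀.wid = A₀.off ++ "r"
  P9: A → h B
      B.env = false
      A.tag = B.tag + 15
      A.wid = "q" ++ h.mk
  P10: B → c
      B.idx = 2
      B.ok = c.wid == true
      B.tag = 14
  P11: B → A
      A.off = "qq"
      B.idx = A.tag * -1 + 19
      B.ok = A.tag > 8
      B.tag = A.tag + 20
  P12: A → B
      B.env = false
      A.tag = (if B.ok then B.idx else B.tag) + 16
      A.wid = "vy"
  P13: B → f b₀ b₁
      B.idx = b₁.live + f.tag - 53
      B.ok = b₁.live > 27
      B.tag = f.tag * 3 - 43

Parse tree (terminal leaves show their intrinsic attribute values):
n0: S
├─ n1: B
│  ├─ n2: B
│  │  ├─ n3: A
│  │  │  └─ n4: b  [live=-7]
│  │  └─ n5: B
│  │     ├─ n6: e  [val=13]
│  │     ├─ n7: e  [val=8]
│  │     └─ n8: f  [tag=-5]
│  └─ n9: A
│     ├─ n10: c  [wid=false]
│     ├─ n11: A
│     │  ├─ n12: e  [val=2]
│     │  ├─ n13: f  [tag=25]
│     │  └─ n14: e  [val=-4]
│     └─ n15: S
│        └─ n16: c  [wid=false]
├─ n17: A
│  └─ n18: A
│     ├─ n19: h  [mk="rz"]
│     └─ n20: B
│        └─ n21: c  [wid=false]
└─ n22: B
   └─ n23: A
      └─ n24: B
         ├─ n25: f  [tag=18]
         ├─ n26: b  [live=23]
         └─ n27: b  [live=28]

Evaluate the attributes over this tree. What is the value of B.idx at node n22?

1. n1.env = true  [true]
2. n2.env = true  [true]
3. n3.off = "uy"  ["uy"]
4. n4.live = -7  [terminal]
5. n3.tag = -5  [b.live + 2]
6. n3.wid = "ruy"  ["r" ++ A.off]
7. n5.env = false  [A.tag > -5]
8. n6.val = 13  [terminal]
9. n7.val = 8  [terminal]
10. n8.tag = -5  [terminal]
11. n5.idx = -9  [e₁.val + e₀.val - 30]
12. n5.ok = true  [B.env == false]
13. n5.tag = 3  [f.tag + 8]
14. n2.idx = -8  [A.tag + B₁.idx + 6]
15. n2.ok = false  [B₁.tag > 3]
16. n2.tag = -4  [len(A.wid) - 7]
17. n9.off = "yv"  ["yv"]
18. n10.wid = false  [terminal]
19. n11.off = "yvm"  [A₀.off ++ "m"]
20. n12.val = 2  [terminal]
21. n13.tag = 25  [terminal]
22. n14.val = -4  [terminal]
23. n11.tag = 8  [e₁.val + e₀.val + 10]
24. n11.wid = "mr"  ["mr"]
25. n16.wid = false  [terminal]
26. n15.lim = "vq"  ["vq"]
27. n15.env = true  [not c.wid]
28. n15.cnt = false  [c.wid == true]
29. n9.tag = 18  [A₁.tag + 10]
30. n9.wid = "mrvq"  [A₁.wid ++ S.lim]
31. n1.idx = 2  [len(A.wid) - 2]
32. n1.ok = false  [A.tag == B₁.tag]
33. n1.tag = 25  [B₁.idx * 2 + 41]
34. n17.off = "rn"  ["rn"]
35. n18.off = "uq"  ["uq"]
36. n19.mk = "rz"  [terminal]
37. n20.env = false  [false]
38. n21.wid = false  [terminal]
39. n20.idx = 2  [2]
40. n20.ok = false  [c.wid == true]
41. n20.tag = 14  [14]
42. n18.tag = 29  [B.tag + 15]
43. n18.wid = "qrz"  ["q" ++ h.mk]
44. n17.tag = -2  [A₁.tag * -2 + 56]
45. n17.wid = "rnr"  [A₀.off ++ "r"]
46. n22.env = true  [B₀.ok == false]
47. n23.off = "qq"  ["qq"]
48. n24.env = false  [false]
49. n25.tag = 18  [terminal]
50. n26.live = 23  [terminal]
51. n27.live = 28  [terminal]
52. n24.idx = -7  [b₁.live + f.tag - 53]
53. n24.ok = true  [b₁.live > 27]
54. n24.tag = 11  [f.tag * 3 - 43]
55. n23.tag = 9  [(if B.ok then B.idx else B.tag) + 16]
56. n23.wid = "vy"  ["vy"]
57. n22.idx = 10  [A.tag * -1 + 19]
58. n22.ok = true  [A.tag > 8]
59. n22.tag = 29  [A.tag + 20]
60. n0.lim = "wn"  ["wn"]
61. n0.env = true  [B₁.tag == 29]
62. n0.cnt = true  [B₁.tag > 28]

10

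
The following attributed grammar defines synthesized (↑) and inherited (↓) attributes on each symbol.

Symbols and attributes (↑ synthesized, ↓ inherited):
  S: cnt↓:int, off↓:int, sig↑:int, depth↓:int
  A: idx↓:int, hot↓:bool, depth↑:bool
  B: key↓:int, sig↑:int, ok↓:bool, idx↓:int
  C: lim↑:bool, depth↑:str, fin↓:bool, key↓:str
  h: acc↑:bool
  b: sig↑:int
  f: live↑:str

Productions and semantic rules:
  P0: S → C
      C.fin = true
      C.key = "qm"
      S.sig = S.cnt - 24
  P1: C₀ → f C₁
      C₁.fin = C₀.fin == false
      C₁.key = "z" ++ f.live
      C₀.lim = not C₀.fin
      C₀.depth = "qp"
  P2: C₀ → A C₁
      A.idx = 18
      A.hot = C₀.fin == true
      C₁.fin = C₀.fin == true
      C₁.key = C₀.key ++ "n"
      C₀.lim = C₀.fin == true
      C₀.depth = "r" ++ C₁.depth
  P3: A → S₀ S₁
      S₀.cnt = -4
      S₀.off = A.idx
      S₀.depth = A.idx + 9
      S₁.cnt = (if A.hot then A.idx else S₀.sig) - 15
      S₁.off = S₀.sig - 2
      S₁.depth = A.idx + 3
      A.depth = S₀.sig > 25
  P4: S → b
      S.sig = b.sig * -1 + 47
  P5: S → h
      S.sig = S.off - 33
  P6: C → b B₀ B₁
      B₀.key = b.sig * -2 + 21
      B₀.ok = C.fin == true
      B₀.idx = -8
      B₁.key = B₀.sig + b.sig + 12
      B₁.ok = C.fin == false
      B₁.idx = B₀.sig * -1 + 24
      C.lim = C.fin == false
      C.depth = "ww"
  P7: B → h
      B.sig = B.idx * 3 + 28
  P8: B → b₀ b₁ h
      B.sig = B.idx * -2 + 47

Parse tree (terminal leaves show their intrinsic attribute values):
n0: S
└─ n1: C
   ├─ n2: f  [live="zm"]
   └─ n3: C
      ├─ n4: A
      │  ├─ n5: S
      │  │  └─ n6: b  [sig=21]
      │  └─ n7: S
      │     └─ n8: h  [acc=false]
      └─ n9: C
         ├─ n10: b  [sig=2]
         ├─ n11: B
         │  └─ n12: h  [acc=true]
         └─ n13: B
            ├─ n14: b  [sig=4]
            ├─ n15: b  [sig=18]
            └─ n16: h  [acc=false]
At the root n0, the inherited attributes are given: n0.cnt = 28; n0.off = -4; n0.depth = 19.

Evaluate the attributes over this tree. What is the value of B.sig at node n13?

1. n0.cnt = 28  [given at root]
2. n0.off = -4  [given at root]
3. n0.depth = 19  [given at root]
4. n1.fin = true  [true]
5. n1.key = "qm"  ["qm"]
6. n2.live = "zm"  [terminal]
7. n3.fin = false  [C₀.fin == false]
8. n3.key = "zzm"  ["z" ++ f.live]
9. n4.idx = 18  [18]
10. n4.hot = false  [C₀.fin == true]
11. n5.cnt = -4  [-4]
12. n5.off = 18  [A.idx]
13. n5.depth = 27  [A.idx + 9]
14. n6.sig = 21  [terminal]
15. n5.sig = 26  [b.sig * -1 + 47]
16. n7.cnt = 11  [(if A.hot then A.idx else S₀.sig) - 15]
17. n7.off = 24  [S₀.sig - 2]
18. n7.depth = 21  [A.idx + 3]
19. n8.acc = false  [terminal]
20. n7.sig = -9  [S.off - 33]
21. n4.depth = true  [S₀.sig > 25]
22. n9.fin = false  [C₀.fin == true]
23. n9.key = "zzmn"  [C₀.key ++ "n"]
24. n10.sig = 2  [terminal]
25. n11.key = 17  [b.sig * -2 + 21]
26. n11.ok = false  [C.fin == true]
27. n11.idx = -8  [-8]
28. n12.acc = true  [terminal]
29. n11.sig = 4  [B.idx * 3 + 28]
30. n13.key = 18  [B₀.sig + b.sig + 12]
31. n13.ok = true  [C.fin == false]
32. n13.idx = 20  [B₀.sig * -1 + 24]
33. n14.sig = 4  [terminal]
34. n15.sig = 18  [terminal]
35. n16.acc = false  [terminal]
36. n13.sig = 7  [B.idx * -2 + 47]
37. n9.lim = true  [C.fin == false]
38. n9.depth = "ww"  ["ww"]
39. n3.lim = false  [C₀.fin == true]
40. n3.depth = "rww"  ["r" ++ C₁.depth]
41. n1.lim = false  [not C₀.fin]
42. n1.depth = "qp"  ["qp"]
43. n0.sig = 4  [S.cnt - 24]

7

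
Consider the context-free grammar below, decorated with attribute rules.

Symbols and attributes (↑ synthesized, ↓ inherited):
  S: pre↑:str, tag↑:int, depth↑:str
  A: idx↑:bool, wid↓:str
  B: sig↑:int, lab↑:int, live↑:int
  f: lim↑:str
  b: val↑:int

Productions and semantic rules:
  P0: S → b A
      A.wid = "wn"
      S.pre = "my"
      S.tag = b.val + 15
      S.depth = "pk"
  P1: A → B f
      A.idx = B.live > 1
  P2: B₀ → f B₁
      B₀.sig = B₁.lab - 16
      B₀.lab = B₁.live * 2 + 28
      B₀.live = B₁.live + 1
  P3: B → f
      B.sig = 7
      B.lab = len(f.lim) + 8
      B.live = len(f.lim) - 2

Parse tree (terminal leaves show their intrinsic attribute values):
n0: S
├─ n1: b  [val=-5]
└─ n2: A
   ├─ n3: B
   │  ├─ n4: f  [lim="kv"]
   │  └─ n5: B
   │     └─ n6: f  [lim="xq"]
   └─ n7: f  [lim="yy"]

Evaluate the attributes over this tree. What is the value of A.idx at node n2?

1. n1.val = -5  [terminal]
2. n2.wid = "wn"  ["wn"]
3. n4.lim = "kv"  [terminal]
4. n6.lim = "xq"  [terminal]
5. n5.sig = 7  [7]
6. n5.lab = 10  [len(f.lim) + 8]
7. n5.live = 0  [len(f.lim) - 2]
8. n3.sig = -6  [B₁.lab - 16]
9. n3.lab = 28  [B₁.live * 2 + 28]
10. n3.live = 1  [B₁.live + 1]
11. n7.lim = "yy"  [terminal]
12. n2.idx = false  [B.live > 1]
13. n0.pre = "my"  ["my"]
14. n0.tag = 10  [b.val + 15]
15. n0.depth = "pk"  ["pk"]

false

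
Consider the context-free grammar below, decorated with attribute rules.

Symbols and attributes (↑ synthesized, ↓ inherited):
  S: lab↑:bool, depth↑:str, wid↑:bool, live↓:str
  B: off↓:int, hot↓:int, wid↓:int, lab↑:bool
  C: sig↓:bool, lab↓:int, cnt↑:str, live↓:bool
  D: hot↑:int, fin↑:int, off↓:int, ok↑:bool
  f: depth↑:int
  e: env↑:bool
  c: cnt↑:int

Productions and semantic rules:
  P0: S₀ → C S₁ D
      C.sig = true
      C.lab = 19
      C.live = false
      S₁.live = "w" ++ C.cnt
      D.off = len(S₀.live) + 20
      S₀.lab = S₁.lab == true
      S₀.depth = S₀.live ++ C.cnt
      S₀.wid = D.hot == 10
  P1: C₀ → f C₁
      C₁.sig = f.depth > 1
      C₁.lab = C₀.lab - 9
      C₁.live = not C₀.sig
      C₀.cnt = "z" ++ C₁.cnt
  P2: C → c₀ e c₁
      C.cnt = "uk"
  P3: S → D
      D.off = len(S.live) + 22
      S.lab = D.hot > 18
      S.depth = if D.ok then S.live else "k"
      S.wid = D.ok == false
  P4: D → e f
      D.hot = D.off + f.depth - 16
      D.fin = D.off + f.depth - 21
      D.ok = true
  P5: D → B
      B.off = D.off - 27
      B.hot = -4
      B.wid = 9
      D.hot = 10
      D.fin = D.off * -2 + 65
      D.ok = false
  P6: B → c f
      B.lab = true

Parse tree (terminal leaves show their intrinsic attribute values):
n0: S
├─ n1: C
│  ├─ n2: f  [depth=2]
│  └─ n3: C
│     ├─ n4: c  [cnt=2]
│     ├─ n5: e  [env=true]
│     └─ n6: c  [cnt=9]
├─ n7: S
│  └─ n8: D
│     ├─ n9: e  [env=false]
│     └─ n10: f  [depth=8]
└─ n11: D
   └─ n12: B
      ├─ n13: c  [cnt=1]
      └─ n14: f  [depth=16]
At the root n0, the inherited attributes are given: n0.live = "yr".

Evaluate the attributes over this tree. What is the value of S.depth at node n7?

"wzuk"

1. n0.live = "yr"  [given at root]
2. n1.sig = true  [true]
3. n1.lab = 19  [19]
4. n1.live = false  [false]
5. n2.depth = 2  [terminal]
6. n3.sig = true  [f.depth > 1]
7. n3.lab = 10  [C₀.lab - 9]
8. n3.live = false  [not C₀.sig]
9. n4.cnt = 2  [terminal]
10. n5.env = true  [terminal]
11. n6.cnt = 9  [terminal]
12. n3.cnt = "uk"  ["uk"]
13. n1.cnt = "zuk"  ["z" ++ C₁.cnt]
14. n7.live = "wzuk"  ["w" ++ C.cnt]
15. n8.off = 26  [len(S.live) + 22]
16. n9.env = false  [terminal]
17. n10.depth = 8  [terminal]
18. n8.hot = 18  [D.off + f.depth - 16]
19. n8.fin = 13  [D.off + f.depth - 21]
20. n8.ok = true  [true]
21. n7.lab = false  [D.hot > 18]
22. n7.depth = "wzuk"  [if D.ok then S.live else "k"]
23. n7.wid = false  [D.ok == false]
24. n11.off = 22  [len(S₀.live) + 20]
25. n12.off = -5  [D.off - 27]
26. n12.hot = -4  [-4]
27. n12.wid = 9  [9]
28. n13.cnt = 1  [terminal]
29. n14.depth = 16  [terminal]
30. n12.lab = true  [true]
31. n11.hot = 10  [10]
32. n11.fin = 21  [D.off * -2 + 65]
33. n11.ok = false  [false]
34. n0.lab = false  [S₁.lab == true]
35. n0.depth = "yrzuk"  [S₀.live ++ C.cnt]
36. n0.wid = true  [D.hot == 10]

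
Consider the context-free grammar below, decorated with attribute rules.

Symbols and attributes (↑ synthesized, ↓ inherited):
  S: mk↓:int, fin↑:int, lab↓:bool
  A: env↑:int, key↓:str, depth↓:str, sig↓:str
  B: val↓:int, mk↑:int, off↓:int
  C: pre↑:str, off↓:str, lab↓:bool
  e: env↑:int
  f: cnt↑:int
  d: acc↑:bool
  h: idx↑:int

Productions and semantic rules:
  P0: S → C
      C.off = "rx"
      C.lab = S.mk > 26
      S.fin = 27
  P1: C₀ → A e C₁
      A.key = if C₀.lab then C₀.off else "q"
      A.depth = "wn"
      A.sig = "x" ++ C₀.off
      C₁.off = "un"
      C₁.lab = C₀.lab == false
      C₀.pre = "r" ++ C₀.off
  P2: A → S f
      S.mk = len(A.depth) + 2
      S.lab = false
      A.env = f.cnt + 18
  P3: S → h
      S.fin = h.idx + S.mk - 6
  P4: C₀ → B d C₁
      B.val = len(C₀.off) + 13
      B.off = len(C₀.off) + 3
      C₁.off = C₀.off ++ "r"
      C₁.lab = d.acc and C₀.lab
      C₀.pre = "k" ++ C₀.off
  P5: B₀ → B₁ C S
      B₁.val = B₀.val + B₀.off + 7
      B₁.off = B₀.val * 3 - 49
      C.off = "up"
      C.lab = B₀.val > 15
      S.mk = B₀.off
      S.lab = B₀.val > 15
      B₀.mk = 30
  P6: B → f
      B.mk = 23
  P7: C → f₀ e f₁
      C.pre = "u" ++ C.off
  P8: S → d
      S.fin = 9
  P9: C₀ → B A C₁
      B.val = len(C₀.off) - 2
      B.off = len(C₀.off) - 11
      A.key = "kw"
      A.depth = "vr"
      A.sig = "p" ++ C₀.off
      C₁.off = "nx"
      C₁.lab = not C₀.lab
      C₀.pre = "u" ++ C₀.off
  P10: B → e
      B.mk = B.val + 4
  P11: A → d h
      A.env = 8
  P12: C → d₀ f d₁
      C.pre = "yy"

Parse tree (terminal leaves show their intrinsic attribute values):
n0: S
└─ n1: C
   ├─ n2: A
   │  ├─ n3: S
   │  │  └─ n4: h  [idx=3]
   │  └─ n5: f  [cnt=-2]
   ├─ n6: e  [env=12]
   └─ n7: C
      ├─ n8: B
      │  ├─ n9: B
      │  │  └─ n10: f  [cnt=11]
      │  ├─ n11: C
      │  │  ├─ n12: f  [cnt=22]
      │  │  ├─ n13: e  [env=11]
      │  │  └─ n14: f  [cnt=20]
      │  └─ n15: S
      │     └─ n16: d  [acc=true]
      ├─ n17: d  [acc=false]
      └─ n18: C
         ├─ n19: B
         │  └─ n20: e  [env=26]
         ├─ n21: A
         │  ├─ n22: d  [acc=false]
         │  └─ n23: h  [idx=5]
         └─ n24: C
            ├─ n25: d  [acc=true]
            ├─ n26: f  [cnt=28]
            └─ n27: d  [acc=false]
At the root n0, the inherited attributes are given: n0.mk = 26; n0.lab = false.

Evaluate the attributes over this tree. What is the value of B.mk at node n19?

5

1. n0.mk = 26  [given at root]
2. n0.lab = false  [given at root]
3. n1.off = "rx"  ["rx"]
4. n1.lab = false  [S.mk > 26]
5. n2.key = "q"  [if C₀.lab then C₀.off else "q"]
6. n2.depth = "wn"  ["wn"]
7. n2.sig = "xrx"  ["x" ++ C₀.off]
8. n3.mk = 4  [len(A.depth) + 2]
9. n3.lab = false  [false]
10. n4.idx = 3  [terminal]
11. n3.fin = 1  [h.idx + S.mk - 6]
12. n5.cnt = -2  [terminal]
13. n2.env = 16  [f.cnt + 18]
14. n6.env = 12  [terminal]
15. n7.off = "un"  ["un"]
16. n7.lab = true  [C₀.lab == false]
17. n8.val = 15  [len(C₀.off) + 13]
18. n8.off = 5  [len(C₀.off) + 3]
19. n9.val = 27  [B₀.val + B₀.off + 7]
20. n9.off = -4  [B₀.val * 3 - 49]
21. n10.cnt = 11  [terminal]
22. n9.mk = 23  [23]
23. n11.off = "up"  ["up"]
24. n11.lab = false  [B₀.val > 15]
25. n12.cnt = 22  [terminal]
26. n13.env = 11  [terminal]
27. n14.cnt = 20  [terminal]
28. n11.pre = "uup"  ["u" ++ C.off]
29. n15.mk = 5  [B₀.off]
30. n15.lab = false  [B₀.val > 15]
31. n16.acc = true  [terminal]
32. n15.fin = 9  [9]
33. n8.mk = 30  [30]
34. n17.acc = false  [terminal]
35. n18.off = "unr"  [C₀.off ++ "r"]
36. n18.lab = false  [d.acc and C₀.lab]
37. n19.val = 1  [len(C₀.off) - 2]
38. n19.off = -8  [len(C₀.off) - 11]
39. n20.env = 26  [terminal]
40. n19.mk = 5  [B.val + 4]
41. n21.key = "kw"  ["kw"]
42. n21.depth = "vr"  ["vr"]
43. n21.sig = "punr"  ["p" ++ C₀.off]
44. n22.acc = false  [terminal]
45. n23.idx = 5  [terminal]
46. n21.env = 8  [8]
47. n24.off = "nx"  ["nx"]
48. n24.lab = true  [not C₀.lab]
49. n25.acc = true  [terminal]
50. n26.cnt = 28  [terminal]
51. n27.acc = false  [terminal]
52. n24.pre = "yy"  ["yy"]
53. n18.pre = "uunr"  ["u" ++ C₀.off]
54. n7.pre = "kun"  ["k" ++ C₀.off]
55. n1.pre = "rrx"  ["r" ++ C₀.off]
56. n0.fin = 27  [27]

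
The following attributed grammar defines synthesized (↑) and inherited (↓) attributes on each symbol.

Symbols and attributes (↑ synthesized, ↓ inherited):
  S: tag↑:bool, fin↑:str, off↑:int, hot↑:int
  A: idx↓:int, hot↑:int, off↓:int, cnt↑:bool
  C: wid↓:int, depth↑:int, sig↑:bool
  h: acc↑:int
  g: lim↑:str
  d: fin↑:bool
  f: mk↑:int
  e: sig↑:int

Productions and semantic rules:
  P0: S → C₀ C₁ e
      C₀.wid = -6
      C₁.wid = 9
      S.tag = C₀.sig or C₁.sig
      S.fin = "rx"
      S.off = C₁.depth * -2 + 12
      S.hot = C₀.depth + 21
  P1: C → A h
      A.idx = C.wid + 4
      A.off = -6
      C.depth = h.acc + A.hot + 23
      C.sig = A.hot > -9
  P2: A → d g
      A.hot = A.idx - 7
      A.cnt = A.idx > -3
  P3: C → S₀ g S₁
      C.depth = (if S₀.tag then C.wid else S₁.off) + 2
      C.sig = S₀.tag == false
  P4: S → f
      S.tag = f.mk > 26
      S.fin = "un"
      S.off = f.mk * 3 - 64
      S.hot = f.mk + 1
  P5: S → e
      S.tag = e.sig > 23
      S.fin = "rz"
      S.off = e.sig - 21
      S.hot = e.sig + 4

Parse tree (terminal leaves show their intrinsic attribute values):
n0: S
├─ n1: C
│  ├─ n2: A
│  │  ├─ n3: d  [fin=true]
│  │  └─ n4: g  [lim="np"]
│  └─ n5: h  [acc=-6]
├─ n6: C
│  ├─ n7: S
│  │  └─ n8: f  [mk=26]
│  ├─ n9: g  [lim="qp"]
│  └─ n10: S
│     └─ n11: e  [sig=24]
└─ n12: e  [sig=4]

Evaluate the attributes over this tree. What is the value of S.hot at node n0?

1. n1.wid = -6  [-6]
2. n2.idx = -2  [C.wid + 4]
3. n2.off = -6  [-6]
4. n3.fin = true  [terminal]
5. n4.lim = "np"  [terminal]
6. n2.hot = -9  [A.idx - 7]
7. n2.cnt = true  [A.idx > -3]
8. n5.acc = -6  [terminal]
9. n1.depth = 8  [h.acc + A.hot + 23]
10. n1.sig = false  [A.hot > -9]
11. n6.wid = 9  [9]
12. n8.mk = 26  [terminal]
13. n7.tag = false  [f.mk > 26]
14. n7.fin = "un"  ["un"]
15. n7.off = 14  [f.mk * 3 - 64]
16. n7.hot = 27  [f.mk + 1]
17. n9.lim = "qp"  [terminal]
18. n11.sig = 24  [terminal]
19. n10.tag = true  [e.sig > 23]
20. n10.fin = "rz"  ["rz"]
21. n10.off = 3  [e.sig - 21]
22. n10.hot = 28  [e.sig + 4]
23. n6.depth = 5  [(if S₀.tag then C.wid else S₁.off) + 2]
24. n6.sig = true  [S₀.tag == false]
25. n12.sig = 4  [terminal]
26. n0.tag = true  [C₀.sig or C₁.sig]
27. n0.fin = "rx"  ["rx"]
28. n0.off = 2  [C₁.depth * -2 + 12]
29. n0.hot = 29  [C₀.depth + 21]

29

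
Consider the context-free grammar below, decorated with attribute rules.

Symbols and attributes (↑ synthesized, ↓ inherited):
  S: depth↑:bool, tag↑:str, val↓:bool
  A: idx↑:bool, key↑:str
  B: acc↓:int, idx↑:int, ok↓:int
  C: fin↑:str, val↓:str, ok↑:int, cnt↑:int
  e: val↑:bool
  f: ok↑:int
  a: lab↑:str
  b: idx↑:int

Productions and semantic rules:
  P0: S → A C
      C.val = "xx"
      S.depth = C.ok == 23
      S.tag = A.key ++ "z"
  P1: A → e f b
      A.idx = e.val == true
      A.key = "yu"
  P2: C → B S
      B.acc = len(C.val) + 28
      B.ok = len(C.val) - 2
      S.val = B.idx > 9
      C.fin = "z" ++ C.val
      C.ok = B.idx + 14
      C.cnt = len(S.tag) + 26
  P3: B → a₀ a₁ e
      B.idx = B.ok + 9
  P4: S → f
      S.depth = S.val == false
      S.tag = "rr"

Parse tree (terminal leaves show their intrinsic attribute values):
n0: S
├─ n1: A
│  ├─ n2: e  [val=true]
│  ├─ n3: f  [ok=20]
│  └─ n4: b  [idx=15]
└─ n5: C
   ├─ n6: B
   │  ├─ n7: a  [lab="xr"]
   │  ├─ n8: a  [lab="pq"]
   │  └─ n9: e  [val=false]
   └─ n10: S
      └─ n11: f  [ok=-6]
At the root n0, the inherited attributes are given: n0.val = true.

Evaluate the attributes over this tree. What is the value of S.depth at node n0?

1. n0.val = true  [given at root]
2. n2.val = true  [terminal]
3. n3.ok = 20  [terminal]
4. n4.idx = 15  [terminal]
5. n1.idx = true  [e.val == true]
6. n1.key = "yu"  ["yu"]
7. n5.val = "xx"  ["xx"]
8. n6.acc = 30  [len(C.val) + 28]
9. n6.ok = 0  [len(C.val) - 2]
10. n7.lab = "xr"  [terminal]
11. n8.lab = "pq"  [terminal]
12. n9.val = false  [terminal]
13. n6.idx = 9  [B.ok + 9]
14. n10.val = false  [B.idx > 9]
15. n11.ok = -6  [terminal]
16. n10.depth = true  [S.val == false]
17. n10.tag = "rr"  ["rr"]
18. n5.fin = "zxx"  ["z" ++ C.val]
19. n5.ok = 23  [B.idx + 14]
20. n5.cnt = 28  [len(S.tag) + 26]
21. n0.depth = true  [C.ok == 23]
22. n0.tag = "yuz"  [A.key ++ "z"]

true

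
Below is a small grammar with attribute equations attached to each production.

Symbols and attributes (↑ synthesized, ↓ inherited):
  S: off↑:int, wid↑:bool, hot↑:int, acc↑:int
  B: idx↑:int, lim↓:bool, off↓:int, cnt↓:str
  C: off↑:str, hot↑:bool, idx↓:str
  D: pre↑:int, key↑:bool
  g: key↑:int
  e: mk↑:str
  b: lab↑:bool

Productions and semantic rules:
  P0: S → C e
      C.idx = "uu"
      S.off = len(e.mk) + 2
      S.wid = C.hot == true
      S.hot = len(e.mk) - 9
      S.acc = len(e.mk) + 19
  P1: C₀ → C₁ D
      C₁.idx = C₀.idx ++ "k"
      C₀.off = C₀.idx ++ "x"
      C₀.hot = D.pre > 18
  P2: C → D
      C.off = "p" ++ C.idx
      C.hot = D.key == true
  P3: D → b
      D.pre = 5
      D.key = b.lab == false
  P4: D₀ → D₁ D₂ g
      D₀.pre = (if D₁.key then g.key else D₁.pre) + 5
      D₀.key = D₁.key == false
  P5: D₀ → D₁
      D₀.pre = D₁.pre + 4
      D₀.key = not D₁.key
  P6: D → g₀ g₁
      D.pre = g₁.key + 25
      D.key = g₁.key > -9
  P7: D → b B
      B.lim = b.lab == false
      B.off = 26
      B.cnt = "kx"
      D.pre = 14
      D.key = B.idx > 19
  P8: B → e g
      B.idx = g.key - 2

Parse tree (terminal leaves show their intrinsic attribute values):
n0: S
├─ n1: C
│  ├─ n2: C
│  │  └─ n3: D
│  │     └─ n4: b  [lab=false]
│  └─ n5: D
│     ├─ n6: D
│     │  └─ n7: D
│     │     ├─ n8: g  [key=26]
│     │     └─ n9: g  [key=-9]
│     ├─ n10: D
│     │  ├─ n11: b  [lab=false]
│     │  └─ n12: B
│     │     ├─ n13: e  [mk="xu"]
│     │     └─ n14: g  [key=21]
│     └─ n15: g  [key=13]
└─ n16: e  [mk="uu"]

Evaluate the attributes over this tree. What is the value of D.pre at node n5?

18

1. n1.idx = "uu"  ["uu"]
2. n2.idx = "uuk"  [C₀.idx ++ "k"]
3. n4.lab = false  [terminal]
4. n3.pre = 5  [5]
5. n3.key = true  [b.lab == false]
6. n2.off = "puuk"  ["p" ++ C.idx]
7. n2.hot = true  [D.key == true]
8. n8.key = 26  [terminal]
9. n9.key = -9  [terminal]
10. n7.pre = 16  [g₁.key + 25]
11. n7.key = false  [g₁.key > -9]
12. n6.pre = 20  [D₁.pre + 4]
13. n6.key = true  [not D₁.key]
14. n11.lab = false  [terminal]
15. n12.lim = true  [b.lab == false]
16. n12.off = 26  [26]
17. n12.cnt = "kx"  ["kx"]
18. n13.mk = "xu"  [terminal]
19. n14.key = 21  [terminal]
20. n12.idx = 19  [g.key - 2]
21. n10.pre = 14  [14]
22. n10.key = false  [B.idx > 19]
23. n15.key = 13  [terminal]
24. n5.pre = 18  [(if D₁.key then g.key else D₁.pre) + 5]
25. n5.key = false  [D₁.key == false]
26. n1.off = "uux"  [C₀.idx ++ "x"]
27. n1.hot = false  [D.pre > 18]
28. n16.mk = "uu"  [terminal]
29. n0.off = 4  [len(e.mk) + 2]
30. n0.wid = false  [C.hot == true]
31. n0.hot = -7  [len(e.mk) - 9]
32. n0.acc = 21  [len(e.mk) + 19]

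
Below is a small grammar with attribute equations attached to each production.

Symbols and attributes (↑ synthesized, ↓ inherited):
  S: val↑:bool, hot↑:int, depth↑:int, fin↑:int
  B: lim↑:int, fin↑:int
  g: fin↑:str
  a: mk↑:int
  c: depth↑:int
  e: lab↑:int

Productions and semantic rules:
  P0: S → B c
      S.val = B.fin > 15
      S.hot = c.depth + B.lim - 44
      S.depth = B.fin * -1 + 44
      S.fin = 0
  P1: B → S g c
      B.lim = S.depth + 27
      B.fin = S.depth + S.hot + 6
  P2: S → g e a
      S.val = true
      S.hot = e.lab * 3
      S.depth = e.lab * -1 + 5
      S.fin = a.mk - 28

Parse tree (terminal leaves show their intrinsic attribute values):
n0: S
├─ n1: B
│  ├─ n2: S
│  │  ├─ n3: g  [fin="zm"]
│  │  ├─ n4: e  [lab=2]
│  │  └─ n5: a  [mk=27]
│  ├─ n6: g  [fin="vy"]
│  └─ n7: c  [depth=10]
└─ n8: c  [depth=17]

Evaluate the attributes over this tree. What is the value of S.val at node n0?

false

1. n3.fin = "zm"  [terminal]
2. n4.lab = 2  [terminal]
3. n5.mk = 27  [terminal]
4. n2.val = true  [true]
5. n2.hot = 6  [e.lab * 3]
6. n2.depth = 3  [e.lab * -1 + 5]
7. n2.fin = -1  [a.mk - 28]
8. n6.fin = "vy"  [terminal]
9. n7.depth = 10  [terminal]
10. n1.lim = 30  [S.depth + 27]
11. n1.fin = 15  [S.depth + S.hot + 6]
12. n8.depth = 17  [terminal]
13. n0.val = false  [B.fin > 15]
14. n0.hot = 3  [c.depth + B.lim - 44]
15. n0.depth = 29  [B.fin * -1 + 44]
16. n0.fin = 0  [0]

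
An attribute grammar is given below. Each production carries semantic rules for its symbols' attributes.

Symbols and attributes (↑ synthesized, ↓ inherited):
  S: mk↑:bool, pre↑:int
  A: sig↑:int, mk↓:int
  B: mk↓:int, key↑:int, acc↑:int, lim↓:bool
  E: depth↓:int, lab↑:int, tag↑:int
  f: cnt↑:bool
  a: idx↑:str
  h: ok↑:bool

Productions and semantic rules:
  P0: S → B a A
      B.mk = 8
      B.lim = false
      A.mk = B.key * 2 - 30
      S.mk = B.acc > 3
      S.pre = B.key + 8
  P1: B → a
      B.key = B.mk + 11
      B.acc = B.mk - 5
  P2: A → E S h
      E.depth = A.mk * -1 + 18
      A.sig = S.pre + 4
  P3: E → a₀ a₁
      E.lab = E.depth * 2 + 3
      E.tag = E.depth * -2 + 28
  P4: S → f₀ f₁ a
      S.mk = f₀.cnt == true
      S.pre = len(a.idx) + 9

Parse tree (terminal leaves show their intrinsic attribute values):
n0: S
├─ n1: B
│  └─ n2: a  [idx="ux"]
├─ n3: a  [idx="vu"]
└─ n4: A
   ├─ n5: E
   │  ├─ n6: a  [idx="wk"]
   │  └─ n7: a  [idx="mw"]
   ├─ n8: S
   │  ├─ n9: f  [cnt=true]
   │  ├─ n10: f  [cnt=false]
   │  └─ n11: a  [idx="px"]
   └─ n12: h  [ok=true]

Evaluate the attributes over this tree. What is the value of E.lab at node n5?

23

1. n1.mk = 8  [8]
2. n1.lim = false  [false]
3. n2.idx = "ux"  [terminal]
4. n1.key = 19  [B.mk + 11]
5. n1.acc = 3  [B.mk - 5]
6. n3.idx = "vu"  [terminal]
7. n4.mk = 8  [B.key * 2 - 30]
8. n5.depth = 10  [A.mk * -1 + 18]
9. n6.idx = "wk"  [terminal]
10. n7.idx = "mw"  [terminal]
11. n5.lab = 23  [E.depth * 2 + 3]
12. n5.tag = 8  [E.depth * -2 + 28]
13. n9.cnt = true  [terminal]
14. n10.cnt = false  [terminal]
15. n11.idx = "px"  [terminal]
16. n8.mk = true  [f₀.cnt == true]
17. n8.pre = 11  [len(a.idx) + 9]
18. n12.ok = true  [terminal]
19. n4.sig = 15  [S.pre + 4]
20. n0.mk = false  [B.acc > 3]
21. n0.pre = 27  [B.key + 8]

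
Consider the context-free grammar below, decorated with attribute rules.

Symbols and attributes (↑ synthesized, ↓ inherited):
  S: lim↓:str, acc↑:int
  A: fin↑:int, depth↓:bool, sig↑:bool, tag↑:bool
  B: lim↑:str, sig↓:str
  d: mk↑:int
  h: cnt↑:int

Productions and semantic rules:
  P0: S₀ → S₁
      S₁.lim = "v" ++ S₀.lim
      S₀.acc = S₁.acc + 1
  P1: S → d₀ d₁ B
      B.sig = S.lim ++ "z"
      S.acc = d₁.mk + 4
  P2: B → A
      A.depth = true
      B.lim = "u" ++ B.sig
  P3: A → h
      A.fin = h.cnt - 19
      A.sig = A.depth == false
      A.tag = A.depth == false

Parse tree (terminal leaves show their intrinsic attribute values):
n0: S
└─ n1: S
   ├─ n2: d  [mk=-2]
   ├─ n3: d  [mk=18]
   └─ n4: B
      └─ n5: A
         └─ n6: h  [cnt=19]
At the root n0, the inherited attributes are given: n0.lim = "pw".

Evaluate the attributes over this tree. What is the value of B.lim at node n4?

"uvpwz"

1. n0.lim = "pw"  [given at root]
2. n1.lim = "vpw"  ["v" ++ S₀.lim]
3. n2.mk = -2  [terminal]
4. n3.mk = 18  [terminal]
5. n4.sig = "vpwz"  [S.lim ++ "z"]
6. n5.depth = true  [true]
7. n6.cnt = 19  [terminal]
8. n5.fin = 0  [h.cnt - 19]
9. n5.sig = false  [A.depth == false]
10. n5.tag = false  [A.depth == false]
11. n4.lim = "uvpwz"  ["u" ++ B.sig]
12. n1.acc = 22  [d₁.mk + 4]
13. n0.acc = 23  [S₁.acc + 1]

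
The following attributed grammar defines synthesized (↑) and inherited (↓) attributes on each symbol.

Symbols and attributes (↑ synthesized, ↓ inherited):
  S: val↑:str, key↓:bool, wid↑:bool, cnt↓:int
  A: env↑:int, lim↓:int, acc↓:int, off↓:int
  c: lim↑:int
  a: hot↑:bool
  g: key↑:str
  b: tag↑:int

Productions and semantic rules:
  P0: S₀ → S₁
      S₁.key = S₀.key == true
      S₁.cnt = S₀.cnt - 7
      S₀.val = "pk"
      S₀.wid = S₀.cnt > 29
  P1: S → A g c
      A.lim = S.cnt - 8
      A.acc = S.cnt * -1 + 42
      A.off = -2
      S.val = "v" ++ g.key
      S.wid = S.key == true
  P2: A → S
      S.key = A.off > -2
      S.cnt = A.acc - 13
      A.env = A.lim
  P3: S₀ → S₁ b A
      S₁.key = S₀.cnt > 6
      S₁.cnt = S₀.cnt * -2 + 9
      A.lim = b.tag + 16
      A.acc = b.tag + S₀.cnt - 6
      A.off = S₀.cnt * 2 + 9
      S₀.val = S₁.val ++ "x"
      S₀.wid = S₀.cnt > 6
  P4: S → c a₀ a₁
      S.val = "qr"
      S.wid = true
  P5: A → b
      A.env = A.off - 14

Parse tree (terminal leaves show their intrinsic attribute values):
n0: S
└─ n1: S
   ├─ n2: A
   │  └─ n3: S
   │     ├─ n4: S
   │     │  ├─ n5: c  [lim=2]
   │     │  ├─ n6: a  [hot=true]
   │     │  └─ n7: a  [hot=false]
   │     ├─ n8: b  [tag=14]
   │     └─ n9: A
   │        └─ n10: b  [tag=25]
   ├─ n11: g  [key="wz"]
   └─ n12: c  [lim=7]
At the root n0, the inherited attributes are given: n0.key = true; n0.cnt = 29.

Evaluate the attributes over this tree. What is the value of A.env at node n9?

1. n0.key = true  [given at root]
2. n0.cnt = 29  [given at root]
3. n1.key = true  [S₀.key == true]
4. n1.cnt = 22  [S₀.cnt - 7]
5. n2.lim = 14  [S.cnt - 8]
6. n2.acc = 20  [S.cnt * -1 + 42]
7. n2.off = -2  [-2]
8. n3.key = false  [A.off > -2]
9. n3.cnt = 7  [A.acc - 13]
10. n4.key = true  [S₀.cnt > 6]
11. n4.cnt = -5  [S₀.cnt * -2 + 9]
12. n5.lim = 2  [terminal]
13. n6.hot = true  [terminal]
14. n7.hot = false  [terminal]
15. n4.val = "qr"  ["qr"]
16. n4.wid = true  [true]
17. n8.tag = 14  [terminal]
18. n9.lim = 30  [b.tag + 16]
19. n9.acc = 15  [b.tag + S₀.cnt - 6]
20. n9.off = 23  [S₀.cnt * 2 + 9]
21. n10.tag = 25  [terminal]
22. n9.env = 9  [A.off - 14]
23. n3.val = "qrx"  [S₁.val ++ "x"]
24. n3.wid = true  [S₀.cnt > 6]
25. n2.env = 14  [A.lim]
26. n11.key = "wz"  [terminal]
27. n12.lim = 7  [terminal]
28. n1.val = "vwz"  ["v" ++ g.key]
29. n1.wid = true  [S.key == true]
30. n0.val = "pk"  ["pk"]
31. n0.wid = false  [S₀.cnt > 29]

9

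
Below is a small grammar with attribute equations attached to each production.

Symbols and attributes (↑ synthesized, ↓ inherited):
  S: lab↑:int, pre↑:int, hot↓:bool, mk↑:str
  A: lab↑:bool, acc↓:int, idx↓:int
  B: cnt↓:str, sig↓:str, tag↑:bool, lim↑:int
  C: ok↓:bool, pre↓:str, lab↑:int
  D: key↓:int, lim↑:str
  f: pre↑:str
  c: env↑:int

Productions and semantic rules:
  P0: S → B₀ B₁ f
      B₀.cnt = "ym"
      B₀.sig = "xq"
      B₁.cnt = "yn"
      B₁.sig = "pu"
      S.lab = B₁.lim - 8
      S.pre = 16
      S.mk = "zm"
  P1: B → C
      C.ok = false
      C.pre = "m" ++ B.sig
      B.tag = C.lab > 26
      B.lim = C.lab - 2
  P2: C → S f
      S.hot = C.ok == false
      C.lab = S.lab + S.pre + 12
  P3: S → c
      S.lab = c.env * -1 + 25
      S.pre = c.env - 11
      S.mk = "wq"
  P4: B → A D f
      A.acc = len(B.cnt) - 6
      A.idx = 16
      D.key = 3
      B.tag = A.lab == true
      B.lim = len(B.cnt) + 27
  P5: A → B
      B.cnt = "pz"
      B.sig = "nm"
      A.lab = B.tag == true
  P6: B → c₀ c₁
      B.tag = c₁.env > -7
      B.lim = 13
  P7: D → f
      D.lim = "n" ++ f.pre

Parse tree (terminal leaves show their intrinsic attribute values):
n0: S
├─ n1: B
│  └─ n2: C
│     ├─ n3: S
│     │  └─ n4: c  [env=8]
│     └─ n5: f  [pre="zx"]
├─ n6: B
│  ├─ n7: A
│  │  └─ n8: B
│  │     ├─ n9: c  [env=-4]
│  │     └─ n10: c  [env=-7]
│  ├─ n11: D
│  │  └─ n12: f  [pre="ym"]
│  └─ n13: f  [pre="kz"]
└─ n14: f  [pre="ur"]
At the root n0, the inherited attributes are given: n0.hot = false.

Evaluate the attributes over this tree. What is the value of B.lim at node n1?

1. n0.hot = false  [given at root]
2. n1.cnt = "ym"  ["ym"]
3. n1.sig = "xq"  ["xq"]
4. n2.ok = false  [false]
5. n2.pre = "mxq"  ["m" ++ B.sig]
6. n3.hot = true  [C.ok == false]
7. n4.env = 8  [terminal]
8. n3.lab = 17  [c.env * -1 + 25]
9. n3.pre = -3  [c.env - 11]
10. n3.mk = "wq"  ["wq"]
11. n5.pre = "zx"  [terminal]
12. n2.lab = 26  [S.lab + S.pre + 12]
13. n1.tag = false  [C.lab > 26]
14. n1.lim = 24  [C.lab - 2]
15. n6.cnt = "yn"  ["yn"]
16. n6.sig = "pu"  ["pu"]
17. n7.acc = -4  [len(B.cnt) - 6]
18. n7.idx = 16  [16]
19. n8.cnt = "pz"  ["pz"]
20. n8.sig = "nm"  ["nm"]
21. n9.env = -4  [terminal]
22. n10.env = -7  [terminal]
23. n8.tag = false  [c₁.env > -7]
24. n8.lim = 13  [13]
25. n7.lab = false  [B.tag == true]
26. n11.key = 3  [3]
27. n12.pre = "ym"  [terminal]
28. n11.lim = "nym"  ["n" ++ f.pre]
29. n13.pre = "kz"  [terminal]
30. n6.tag = false  [A.lab == true]
31. n6.lim = 29  [len(B.cnt) + 27]
32. n14.pre = "ur"  [terminal]
33. n0.lab = 21  [B₁.lim - 8]
34. n0.pre = 16  [16]
35. n0.mk = "zm"  ["zm"]

24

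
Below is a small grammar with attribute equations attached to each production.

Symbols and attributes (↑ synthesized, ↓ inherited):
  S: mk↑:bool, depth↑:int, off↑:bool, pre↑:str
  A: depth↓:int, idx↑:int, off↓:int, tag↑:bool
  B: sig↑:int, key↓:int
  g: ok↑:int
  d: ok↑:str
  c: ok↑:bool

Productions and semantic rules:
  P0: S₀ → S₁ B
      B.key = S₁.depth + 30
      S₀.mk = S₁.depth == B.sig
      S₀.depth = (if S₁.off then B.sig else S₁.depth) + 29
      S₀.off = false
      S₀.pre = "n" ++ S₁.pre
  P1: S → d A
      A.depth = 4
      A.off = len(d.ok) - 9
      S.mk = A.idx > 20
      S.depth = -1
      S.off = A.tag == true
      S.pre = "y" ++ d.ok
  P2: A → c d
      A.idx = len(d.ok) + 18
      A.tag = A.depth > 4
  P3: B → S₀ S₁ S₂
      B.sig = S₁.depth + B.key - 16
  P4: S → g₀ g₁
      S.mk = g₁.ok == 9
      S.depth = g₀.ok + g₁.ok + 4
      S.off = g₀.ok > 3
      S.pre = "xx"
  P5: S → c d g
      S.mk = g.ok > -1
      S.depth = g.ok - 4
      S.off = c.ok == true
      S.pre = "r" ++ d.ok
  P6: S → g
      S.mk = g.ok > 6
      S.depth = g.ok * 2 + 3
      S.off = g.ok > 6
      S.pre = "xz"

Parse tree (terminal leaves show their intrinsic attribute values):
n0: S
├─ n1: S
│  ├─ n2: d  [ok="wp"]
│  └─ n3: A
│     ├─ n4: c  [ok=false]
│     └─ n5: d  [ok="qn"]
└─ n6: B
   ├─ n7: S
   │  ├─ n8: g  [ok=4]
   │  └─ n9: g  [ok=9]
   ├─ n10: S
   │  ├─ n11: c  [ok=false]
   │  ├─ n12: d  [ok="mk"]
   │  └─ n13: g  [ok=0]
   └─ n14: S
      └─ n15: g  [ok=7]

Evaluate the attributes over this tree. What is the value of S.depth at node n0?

1. n2.ok = "wp"  [terminal]
2. n3.depth = 4  [4]
3. n3.off = -7  [len(d.ok) - 9]
4. n4.ok = false  [terminal]
5. n5.ok = "qn"  [terminal]
6. n3.idx = 20  [len(d.ok) + 18]
7. n3.tag = false  [A.depth > 4]
8. n1.mk = false  [A.idx > 20]
9. n1.depth = -1  [-1]
10. n1.off = false  [A.tag == true]
11. n1.pre = "ywp"  ["y" ++ d.ok]
12. n6.key = 29  [S₁.depth + 30]
13. n8.ok = 4  [terminal]
14. n9.ok = 9  [terminal]
15. n7.mk = true  [g₁.ok == 9]
16. n7.depth = 17  [g₀.ok + g₁.ok + 4]
17. n7.off = true  [g₀.ok > 3]
18. n7.pre = "xx"  ["xx"]
19. n11.ok = false  [terminal]
20. n12.ok = "mk"  [terminal]
21. n13.ok = 0  [terminal]
22. n10.mk = true  [g.ok > -1]
23. n10.depth = -4  [g.ok - 4]
24. n10.off = false  [c.ok == true]
25. n10.pre = "rmk"  ["r" ++ d.ok]
26. n15.ok = 7  [terminal]
27. n14.mk = true  [g.ok > 6]
28. n14.depth = 17  [g.ok * 2 + 3]
29. n14.off = true  [g.ok > 6]
30. n14.pre = "xz"  ["xz"]
31. n6.sig = 9  [S₁.depth + B.key - 16]
32. n0.mk = false  [S₁.depth == B.sig]
33. n0.depth = 28  [(if S₁.off then B.sig else S₁.depth) + 29]
34. n0.off = false  [false]
35. n0.pre = "nywp"  ["n" ++ S₁.pre]

28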